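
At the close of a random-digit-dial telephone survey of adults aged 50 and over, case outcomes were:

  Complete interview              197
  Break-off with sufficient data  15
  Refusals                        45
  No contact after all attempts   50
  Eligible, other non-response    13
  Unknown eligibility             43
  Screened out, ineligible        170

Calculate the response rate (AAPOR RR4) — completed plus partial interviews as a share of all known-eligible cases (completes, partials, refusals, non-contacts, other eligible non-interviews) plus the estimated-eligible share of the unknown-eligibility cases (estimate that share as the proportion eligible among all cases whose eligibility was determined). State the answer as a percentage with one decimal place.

Numerator: 197 + 15 = 212
Determined eligible: 197 + 15 + 45 + 50 + 13 = 320
e = 320 / (320 + 170) = 320 / 490 = 0.6531
Estimated eligible among unknowns: 0.6531 × 43 = 28.08
Denominator: 320 + 28.08 = 348.08
RR4 = 212 / 348.08 = 0.6091

60.9%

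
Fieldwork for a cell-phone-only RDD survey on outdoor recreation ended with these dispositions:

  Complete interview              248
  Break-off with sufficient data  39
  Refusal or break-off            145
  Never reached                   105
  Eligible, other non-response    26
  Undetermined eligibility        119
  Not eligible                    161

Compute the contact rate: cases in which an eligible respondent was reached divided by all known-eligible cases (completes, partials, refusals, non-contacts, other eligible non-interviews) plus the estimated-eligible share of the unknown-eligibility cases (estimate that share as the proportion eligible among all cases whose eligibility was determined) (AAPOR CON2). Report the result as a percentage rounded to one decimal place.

Numerator = 248 + 39 + 145 + 26 = 458
Determined eligible = 248 + 39 + 145 + 105 + 26 = 563
e = 563 / (563 + 161) = 563 / 724 = 0.7776
Estimated eligible among unknowns = 0.7776 × 119 = 92.53
Base = 563 + 92.53 = 655.53
CON2 = 458 / 655.53 = 0.6987

69.9%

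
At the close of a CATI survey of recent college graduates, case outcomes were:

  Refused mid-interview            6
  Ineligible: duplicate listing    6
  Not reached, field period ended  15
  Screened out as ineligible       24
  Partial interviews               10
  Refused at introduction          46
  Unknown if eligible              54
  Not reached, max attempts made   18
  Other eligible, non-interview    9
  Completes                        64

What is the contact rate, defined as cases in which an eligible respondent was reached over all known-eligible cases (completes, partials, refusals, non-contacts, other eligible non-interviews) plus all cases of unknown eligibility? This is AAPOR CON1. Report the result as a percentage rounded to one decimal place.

Refused = 46 + 6 = 52
Non-contacts = 15 + 18 = 33
Out of scope = 24 + 6 = 30
Numerator = 64 + 10 + 52 + 9 = 135
Denom = 64 + 10 + 52 + 33 + 9 + 54 = 222
CON1 = 135 / 222 = 0.6081

60.8%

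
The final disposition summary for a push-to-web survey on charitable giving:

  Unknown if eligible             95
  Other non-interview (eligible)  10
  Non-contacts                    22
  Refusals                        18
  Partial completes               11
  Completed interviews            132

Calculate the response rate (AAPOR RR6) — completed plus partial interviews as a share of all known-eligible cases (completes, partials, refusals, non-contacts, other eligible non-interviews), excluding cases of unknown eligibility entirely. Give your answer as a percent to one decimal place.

Num → 132 + 11 = 143
Denom → 132 + 11 + 18 + 22 + 10 = 193
RR6 = 143 / 193 = 0.7409

74.1%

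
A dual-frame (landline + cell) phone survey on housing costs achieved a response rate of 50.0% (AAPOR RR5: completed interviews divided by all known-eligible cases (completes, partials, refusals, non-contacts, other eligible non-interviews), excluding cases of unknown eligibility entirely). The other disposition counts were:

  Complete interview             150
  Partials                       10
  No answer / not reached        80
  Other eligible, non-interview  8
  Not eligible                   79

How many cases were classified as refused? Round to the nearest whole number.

52

RR5 = 150 / D = 0.500
D = 150 / 0.500 = 300.0
Other denominator terms total 248
refused = 300.0 − 248 ≈ 52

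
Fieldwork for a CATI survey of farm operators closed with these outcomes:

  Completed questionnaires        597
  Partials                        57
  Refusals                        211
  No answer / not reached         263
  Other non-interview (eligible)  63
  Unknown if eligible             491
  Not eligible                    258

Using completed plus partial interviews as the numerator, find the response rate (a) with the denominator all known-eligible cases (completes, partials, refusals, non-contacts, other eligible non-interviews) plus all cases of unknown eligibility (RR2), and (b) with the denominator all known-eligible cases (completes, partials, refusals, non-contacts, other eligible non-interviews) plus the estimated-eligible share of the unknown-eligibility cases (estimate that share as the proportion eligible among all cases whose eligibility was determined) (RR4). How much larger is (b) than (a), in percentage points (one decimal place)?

Numerator → 597 + 57 = 654
Denominator → 597 + 57 + 211 + 263 + 63 + 491 = 1682
RR2 = 654 / 1682 = 0.3888
Eligible (known) → 597 + 57 + 211 + 263 + 63 = 1191
e = 1191 / (1191 + 258) = 1191 / 1449 = 0.8219
Estimated eligible among unknowns → 0.8219 × 491 = 403.55
Denominator → 1191 + 403.55 = 1594.55
RR4 = 654 / 1594.55 = 0.4101
Difference = 41.01 − 38.88 = 2.13 percentage points

2.1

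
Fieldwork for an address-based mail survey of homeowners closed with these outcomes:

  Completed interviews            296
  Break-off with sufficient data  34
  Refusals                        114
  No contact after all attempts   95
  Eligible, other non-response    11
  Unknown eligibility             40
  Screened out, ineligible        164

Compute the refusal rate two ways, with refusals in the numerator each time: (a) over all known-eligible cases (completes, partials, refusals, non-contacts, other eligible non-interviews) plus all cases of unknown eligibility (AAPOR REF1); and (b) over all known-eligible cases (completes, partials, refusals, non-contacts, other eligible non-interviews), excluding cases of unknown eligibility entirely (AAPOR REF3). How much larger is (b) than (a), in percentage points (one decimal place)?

Top: 114
Denominator: 296 + 34 + 114 + 95 + 11 + 40 = 590
REF1 = 114 / 590 = 0.1932
Denominator: 296 + 34 + 114 + 95 + 11 = 550
REF3 = 114 / 550 = 0.2073
Difference = 20.73 − 19.32 = 1.41 percentage points

1.4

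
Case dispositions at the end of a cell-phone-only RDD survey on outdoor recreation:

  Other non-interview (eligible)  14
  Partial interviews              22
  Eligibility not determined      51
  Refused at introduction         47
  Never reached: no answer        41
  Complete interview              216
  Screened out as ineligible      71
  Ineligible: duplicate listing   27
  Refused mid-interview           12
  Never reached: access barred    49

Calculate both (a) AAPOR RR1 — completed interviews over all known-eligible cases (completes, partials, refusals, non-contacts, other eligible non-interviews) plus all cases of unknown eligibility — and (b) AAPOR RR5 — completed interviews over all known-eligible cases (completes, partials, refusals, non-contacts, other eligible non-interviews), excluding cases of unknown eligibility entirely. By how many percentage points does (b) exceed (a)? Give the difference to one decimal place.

Refusals = 47 + 12 = 59
Non-contacts = 41 + 49 = 90
Screened out, ineligible = 71 + 27 = 98
Top → 216
Denom → 216 + 22 + 59 + 90 + 14 + 51 = 452
RR1 = 216 / 452 = 0.4779
Denom → 216 + 22 + 59 + 90 + 14 = 401
RR5 = 216 / 401 = 0.5387
Difference = 53.87 − 47.79 = 6.08 percentage points

6.1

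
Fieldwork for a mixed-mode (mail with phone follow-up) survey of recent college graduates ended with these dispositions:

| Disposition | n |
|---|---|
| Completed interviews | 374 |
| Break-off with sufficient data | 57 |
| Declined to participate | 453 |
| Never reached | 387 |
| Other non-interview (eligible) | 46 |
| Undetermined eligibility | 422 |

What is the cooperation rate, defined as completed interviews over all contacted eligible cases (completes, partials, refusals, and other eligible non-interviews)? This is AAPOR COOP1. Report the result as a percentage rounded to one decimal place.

40.2%

Num: 374
Denominator: 374 + 57 + 453 + 46 = 930
COOP1 = 374 / 930 = 0.4022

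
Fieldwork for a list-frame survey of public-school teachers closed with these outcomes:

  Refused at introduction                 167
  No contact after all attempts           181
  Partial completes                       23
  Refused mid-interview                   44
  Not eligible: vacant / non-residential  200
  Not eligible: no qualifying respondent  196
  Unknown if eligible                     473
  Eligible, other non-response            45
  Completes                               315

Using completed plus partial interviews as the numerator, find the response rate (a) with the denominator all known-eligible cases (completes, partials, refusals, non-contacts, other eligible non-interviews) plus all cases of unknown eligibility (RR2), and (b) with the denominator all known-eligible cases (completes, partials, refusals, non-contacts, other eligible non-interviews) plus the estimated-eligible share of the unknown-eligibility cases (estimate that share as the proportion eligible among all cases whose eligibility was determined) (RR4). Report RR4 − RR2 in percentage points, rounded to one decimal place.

4.0

Refused = 167 + 44 = 211
Not eligible = 196 + 200 = 396
Numerator: 315 + 23 = 338
Denom: 315 + 23 + 211 + 181 + 45 + 473 = 1248
RR2 = 338 / 1248 = 0.2708
Determined eligible: 315 + 23 + 211 + 181 + 45 = 775
e = 775 / (775 + 396) = 775 / 1171 = 0.6618
e × U: 0.6618 × 473 = 313.03
Denom: 775 + 313.03 = 1088.03
RR4 = 338 / 1088.03 = 0.3107
Difference = 31.07 − 27.08 = 3.99 percentage points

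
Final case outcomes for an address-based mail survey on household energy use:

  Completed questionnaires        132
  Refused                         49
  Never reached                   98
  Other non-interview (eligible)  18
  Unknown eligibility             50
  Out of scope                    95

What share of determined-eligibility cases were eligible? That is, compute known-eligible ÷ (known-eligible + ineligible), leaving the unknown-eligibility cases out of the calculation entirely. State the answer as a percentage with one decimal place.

75.8%

Determined eligible → 132 + 49 + 98 + 18 = 297
e = 297 / (297 + 95) = 297 / 392 = 0.7577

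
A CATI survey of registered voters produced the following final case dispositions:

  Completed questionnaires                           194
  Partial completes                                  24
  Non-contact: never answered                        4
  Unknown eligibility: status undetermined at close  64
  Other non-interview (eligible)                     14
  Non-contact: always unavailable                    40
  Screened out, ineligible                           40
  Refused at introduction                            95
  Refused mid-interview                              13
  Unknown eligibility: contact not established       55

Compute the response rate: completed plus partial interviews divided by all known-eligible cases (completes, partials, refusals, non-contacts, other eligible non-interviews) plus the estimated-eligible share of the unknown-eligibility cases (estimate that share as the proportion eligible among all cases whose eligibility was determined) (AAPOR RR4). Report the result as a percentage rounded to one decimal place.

Refused = 95 + 13 = 108
No answer / not reached = 4 + 40 = 44
Unknown eligibility = 55 + 64 = 119
Top → 194 + 24 = 218
Determined eligible → 194 + 24 + 108 + 44 + 14 = 384
e = 384 / (384 + 40) = 384 / 424 = 0.9057
e × U → 0.9057 × 119 = 107.78
Denom → 384 + 107.78 = 491.78
RR4 = 218 / 491.78 = 0.4433

44.3%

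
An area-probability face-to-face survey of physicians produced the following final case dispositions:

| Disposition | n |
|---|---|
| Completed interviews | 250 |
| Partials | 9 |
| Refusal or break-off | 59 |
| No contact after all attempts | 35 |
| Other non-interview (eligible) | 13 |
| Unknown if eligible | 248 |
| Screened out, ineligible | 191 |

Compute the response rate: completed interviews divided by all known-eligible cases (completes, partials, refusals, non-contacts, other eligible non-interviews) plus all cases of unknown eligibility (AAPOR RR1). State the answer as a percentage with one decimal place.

40.7%

Num: 250
Base: 250 + 9 + 59 + 35 + 13 + 248 = 614
RR1 = 250 / 614 = 0.4072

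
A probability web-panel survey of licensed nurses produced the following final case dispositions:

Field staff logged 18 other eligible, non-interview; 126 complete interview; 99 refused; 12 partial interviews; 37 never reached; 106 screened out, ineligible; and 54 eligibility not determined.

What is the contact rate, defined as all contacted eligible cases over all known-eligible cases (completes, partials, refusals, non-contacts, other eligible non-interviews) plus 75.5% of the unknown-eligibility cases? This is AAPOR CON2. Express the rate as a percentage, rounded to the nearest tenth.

76.6%

Num: 126 + 12 + 99 + 18 = 255
Eligible (known): 126 + 12 + 99 + 37 + 18 = 292
Eligible share of unknowns: 0.7550 × 54 = 40.77
Denominator: 292 + 40.77 = 332.77
CON2 = 255 / 332.77 = 0.7663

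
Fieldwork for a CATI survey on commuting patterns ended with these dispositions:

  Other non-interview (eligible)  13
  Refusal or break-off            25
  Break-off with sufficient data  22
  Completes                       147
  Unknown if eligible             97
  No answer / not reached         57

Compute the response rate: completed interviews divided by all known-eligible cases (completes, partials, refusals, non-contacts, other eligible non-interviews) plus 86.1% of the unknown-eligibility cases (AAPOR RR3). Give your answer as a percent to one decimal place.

Numerator → 147
Known eligible → 147 + 22 + 25 + 57 + 13 = 264
e × U → 0.8610 × 97 = 83.52
Denom → 264 + 83.52 = 347.52
RR3 = 147 / 347.52 = 0.4230

42.3%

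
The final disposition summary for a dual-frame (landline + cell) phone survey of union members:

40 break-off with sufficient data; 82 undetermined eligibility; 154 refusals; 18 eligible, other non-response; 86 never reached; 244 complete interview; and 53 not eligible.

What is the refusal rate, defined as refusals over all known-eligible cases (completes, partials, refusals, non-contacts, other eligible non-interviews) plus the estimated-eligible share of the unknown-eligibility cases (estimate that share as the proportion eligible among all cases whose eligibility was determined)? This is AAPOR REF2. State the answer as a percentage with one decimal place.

25.0%

Num → 154
Known eligible → 244 + 40 + 154 + 86 + 18 = 542
e = 542 / (542 + 53) = 542 / 595 = 0.9109
Estimated eligible among unknowns → 0.9109 × 82 = 74.69
Denom → 542 + 74.69 = 616.69
REF2 = 154 / 616.69 = 0.2497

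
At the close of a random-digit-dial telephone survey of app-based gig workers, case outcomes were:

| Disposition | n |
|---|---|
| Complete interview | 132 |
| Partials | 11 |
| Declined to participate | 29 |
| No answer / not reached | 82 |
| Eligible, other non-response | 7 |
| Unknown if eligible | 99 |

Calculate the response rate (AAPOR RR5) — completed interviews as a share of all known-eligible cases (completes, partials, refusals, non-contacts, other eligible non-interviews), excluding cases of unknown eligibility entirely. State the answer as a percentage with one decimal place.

50.6%

Top → 132
Denominator → 132 + 11 + 29 + 82 + 7 = 261
RR5 = 132 / 261 = 0.5057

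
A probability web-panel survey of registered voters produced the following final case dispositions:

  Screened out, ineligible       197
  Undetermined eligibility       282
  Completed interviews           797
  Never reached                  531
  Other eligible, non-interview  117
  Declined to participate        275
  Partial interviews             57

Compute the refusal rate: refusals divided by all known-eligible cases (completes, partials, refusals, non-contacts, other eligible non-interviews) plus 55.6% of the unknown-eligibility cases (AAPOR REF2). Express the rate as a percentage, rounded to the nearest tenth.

Top: 275
Known eligible: 797 + 57 + 275 + 531 + 117 = 1777
Estimated eligible among unknowns: 0.5560 × 282 = 156.79
Denom: 1777 + 156.79 = 1933.79
REF2 = 275 / 1933.79 = 0.1422

14.2%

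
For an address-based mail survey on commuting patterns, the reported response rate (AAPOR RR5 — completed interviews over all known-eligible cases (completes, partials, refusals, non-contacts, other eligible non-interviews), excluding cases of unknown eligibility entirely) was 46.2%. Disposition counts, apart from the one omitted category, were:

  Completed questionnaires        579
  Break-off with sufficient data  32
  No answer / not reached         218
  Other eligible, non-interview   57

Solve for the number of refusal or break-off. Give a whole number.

367

RR5 = 579 / D = 0.462
D = 579 / 0.462 = 1253.2
Rest of base = 886
refusal or break-off = 1253.2 − 886 ≈ 367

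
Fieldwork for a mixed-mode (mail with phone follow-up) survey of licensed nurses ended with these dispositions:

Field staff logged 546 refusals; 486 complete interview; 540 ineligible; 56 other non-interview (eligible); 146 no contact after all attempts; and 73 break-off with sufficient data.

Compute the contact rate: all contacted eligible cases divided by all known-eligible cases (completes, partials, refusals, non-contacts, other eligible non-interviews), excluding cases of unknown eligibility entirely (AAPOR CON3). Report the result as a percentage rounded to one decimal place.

88.8%

Top → 486 + 73 + 546 + 56 = 1161
Base → 486 + 73 + 546 + 146 + 56 = 1307
CON3 = 1161 / 1307 = 0.8883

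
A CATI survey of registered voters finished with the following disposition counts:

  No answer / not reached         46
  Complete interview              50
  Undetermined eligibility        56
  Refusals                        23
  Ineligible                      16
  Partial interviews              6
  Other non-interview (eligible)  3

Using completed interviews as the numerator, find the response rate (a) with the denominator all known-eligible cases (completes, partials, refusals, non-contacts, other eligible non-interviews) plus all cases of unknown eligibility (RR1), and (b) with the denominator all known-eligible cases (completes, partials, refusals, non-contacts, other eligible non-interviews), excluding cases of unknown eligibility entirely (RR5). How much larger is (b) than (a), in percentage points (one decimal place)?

11.9

Top = 50
Denominator = 50 + 6 + 23 + 46 + 3 + 56 = 184
RR1 = 50 / 184 = 0.2717
Denominator = 50 + 6 + 23 + 46 + 3 = 128
RR5 = 50 / 128 = 0.3906
Difference = 39.06 − 27.17 = 11.89 percentage points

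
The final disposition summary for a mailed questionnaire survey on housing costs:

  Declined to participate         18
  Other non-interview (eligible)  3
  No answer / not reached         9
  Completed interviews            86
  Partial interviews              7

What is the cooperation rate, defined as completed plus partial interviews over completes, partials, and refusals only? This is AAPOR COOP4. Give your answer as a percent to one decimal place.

83.8%

Top → 86 + 7 = 93
Denom → 86 + 7 + 18 = 111
COOP4 = 93 / 111 = 0.8378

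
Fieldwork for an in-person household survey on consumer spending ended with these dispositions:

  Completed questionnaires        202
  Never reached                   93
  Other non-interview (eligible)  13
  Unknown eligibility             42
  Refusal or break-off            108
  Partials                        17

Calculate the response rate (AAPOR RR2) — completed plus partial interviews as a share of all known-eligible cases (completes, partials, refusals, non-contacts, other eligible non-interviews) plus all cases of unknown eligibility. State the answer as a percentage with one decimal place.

46.1%

Numerator = 202 + 17 = 219
Base = 202 + 17 + 108 + 93 + 13 + 42 = 475
RR2 = 219 / 475 = 0.4611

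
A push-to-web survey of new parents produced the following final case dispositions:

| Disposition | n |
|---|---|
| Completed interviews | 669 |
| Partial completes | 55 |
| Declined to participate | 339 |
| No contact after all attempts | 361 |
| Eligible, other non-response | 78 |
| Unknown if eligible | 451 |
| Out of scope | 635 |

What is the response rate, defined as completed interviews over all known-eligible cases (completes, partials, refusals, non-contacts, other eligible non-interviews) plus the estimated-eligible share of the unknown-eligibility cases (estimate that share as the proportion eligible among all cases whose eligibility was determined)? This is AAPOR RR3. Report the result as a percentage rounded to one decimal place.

Num: 669
Known eligible: 669 + 55 + 339 + 361 + 78 = 1502
e = 1502 / (1502 + 635) = 1502 / 2137 = 0.7029
Estimated eligible among unknowns: 0.7029 × 451 = 317.01
Base: 1502 + 317.01 = 1819.01
RR3 = 669 / 1819.01 = 0.3678

36.8%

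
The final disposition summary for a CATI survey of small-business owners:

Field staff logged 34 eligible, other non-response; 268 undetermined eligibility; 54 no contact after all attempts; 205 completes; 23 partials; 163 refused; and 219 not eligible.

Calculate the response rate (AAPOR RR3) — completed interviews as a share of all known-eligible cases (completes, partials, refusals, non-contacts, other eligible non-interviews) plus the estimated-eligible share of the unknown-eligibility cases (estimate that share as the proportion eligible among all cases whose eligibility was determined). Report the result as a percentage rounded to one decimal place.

Num = 205
Known eligible = 205 + 23 + 163 + 54 + 34 = 479
e = 479 / (479 + 219) = 479 / 698 = 0.6862
Estimated eligible among unknowns = 0.6862 × 268 = 183.90
Denominator = 479 + 183.90 = 662.90
RR3 = 205 / 662.90 = 0.3092

30.9%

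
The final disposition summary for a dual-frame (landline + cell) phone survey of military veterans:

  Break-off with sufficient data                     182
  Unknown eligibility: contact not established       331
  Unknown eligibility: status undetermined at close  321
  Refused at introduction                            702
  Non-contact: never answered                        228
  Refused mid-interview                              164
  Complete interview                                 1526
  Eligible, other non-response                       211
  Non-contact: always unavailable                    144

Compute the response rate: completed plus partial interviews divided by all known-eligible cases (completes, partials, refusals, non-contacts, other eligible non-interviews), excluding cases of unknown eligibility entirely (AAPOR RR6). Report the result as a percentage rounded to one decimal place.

Declined to participate = 702 + 164 = 866
Non-contacts = 228 + 144 = 372
Unknown eligibility = 331 + 321 = 652
Num → 1526 + 182 = 1708
Denom → 1526 + 182 + 866 + 372 + 211 = 3157
RR6 = 1708 / 3157 = 0.5410

54.1%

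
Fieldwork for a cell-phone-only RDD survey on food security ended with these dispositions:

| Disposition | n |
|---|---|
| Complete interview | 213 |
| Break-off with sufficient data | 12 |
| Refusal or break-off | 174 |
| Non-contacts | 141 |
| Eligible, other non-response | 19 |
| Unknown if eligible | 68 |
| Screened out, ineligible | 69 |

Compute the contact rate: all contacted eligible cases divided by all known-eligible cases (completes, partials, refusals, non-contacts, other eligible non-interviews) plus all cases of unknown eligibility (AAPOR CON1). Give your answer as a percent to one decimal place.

66.7%

Num: 213 + 12 + 174 + 19 = 418
Base: 213 + 12 + 174 + 141 + 19 + 68 = 627
CON1 = 418 / 627 = 0.6667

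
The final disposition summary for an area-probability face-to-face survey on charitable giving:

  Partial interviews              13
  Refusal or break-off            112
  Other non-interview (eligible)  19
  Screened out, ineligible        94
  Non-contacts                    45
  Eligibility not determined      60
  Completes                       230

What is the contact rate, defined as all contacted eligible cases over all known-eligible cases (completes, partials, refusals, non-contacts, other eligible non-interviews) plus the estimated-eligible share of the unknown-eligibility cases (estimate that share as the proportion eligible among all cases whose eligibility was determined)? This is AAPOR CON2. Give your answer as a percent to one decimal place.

Numerator = 230 + 13 + 112 + 19 = 374
Known eligible = 230 + 13 + 112 + 45 + 19 = 419
e = 419 / (419 + 94) = 419 / 513 = 0.8168
e × U = 0.8168 × 60 = 49.01
Base = 419 + 49.01 = 468.01
CON2 = 374 / 468.01 = 0.7991

79.9%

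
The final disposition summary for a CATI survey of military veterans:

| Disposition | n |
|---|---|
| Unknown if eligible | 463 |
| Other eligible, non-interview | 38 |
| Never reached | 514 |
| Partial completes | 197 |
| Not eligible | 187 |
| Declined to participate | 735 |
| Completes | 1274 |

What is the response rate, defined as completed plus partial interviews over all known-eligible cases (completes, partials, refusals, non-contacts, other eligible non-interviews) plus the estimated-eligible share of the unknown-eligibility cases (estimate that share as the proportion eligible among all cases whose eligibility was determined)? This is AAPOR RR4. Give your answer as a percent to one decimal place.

46.1%

Numerator = 1274 + 197 = 1471
Known eligible = 1274 + 197 + 735 + 514 + 38 = 2758
e = 2758 / (2758 + 187) = 2758 / 2945 = 0.9365
e × U = 0.9365 × 463 = 433.60
Denominator = 2758 + 433.60 = 3191.60
RR4 = 1471 / 3191.60 = 0.4609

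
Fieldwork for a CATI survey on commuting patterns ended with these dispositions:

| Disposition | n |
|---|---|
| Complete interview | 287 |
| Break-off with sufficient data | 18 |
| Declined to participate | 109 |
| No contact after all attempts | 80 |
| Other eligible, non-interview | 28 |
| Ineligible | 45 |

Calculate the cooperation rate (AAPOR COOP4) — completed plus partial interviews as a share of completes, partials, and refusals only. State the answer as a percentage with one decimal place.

Numerator → 287 + 18 = 305
Denominator → 287 + 18 + 109 = 414
COOP4 = 305 / 414 = 0.7367

73.7%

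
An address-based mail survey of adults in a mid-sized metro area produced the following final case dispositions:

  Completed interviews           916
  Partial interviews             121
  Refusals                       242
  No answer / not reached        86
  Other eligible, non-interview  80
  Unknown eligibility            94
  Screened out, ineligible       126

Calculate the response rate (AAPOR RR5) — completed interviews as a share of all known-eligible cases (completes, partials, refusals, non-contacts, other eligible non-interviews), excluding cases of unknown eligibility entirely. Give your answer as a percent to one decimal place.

Num = 916
Base = 916 + 121 + 242 + 86 + 80 = 1445
RR5 = 916 / 1445 = 0.6339

63.4%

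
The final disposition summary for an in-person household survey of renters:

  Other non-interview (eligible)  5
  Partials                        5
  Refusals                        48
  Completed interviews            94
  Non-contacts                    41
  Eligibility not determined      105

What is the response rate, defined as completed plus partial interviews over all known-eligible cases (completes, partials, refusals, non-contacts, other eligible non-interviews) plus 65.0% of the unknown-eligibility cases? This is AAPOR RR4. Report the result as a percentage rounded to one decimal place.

37.9%

Numerator: 94 + 5 = 99
Determined eligible: 94 + 5 + 48 + 41 + 5 = 193
Estimated eligible among unknowns: 0.6500 × 105 = 68.25
Denom: 193 + 68.25 = 261.25
RR4 = 99 / 261.25 = 0.3789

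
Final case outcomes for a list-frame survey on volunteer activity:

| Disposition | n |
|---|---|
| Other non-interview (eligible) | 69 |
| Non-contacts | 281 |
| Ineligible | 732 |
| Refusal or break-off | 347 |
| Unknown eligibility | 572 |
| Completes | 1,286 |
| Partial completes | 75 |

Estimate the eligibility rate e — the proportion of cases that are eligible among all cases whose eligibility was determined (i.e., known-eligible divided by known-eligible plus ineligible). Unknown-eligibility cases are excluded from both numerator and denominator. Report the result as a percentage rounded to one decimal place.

73.8%

Determined eligible: 1286 + 75 + 347 + 281 + 69 = 2058
e = 2058 / (2058 + 732) = 2058 / 2790 = 0.7376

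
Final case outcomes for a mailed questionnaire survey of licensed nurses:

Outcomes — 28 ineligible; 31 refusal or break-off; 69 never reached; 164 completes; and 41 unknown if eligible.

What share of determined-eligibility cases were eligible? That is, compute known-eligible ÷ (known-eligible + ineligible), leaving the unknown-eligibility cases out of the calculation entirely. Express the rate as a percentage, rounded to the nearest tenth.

Eligible (known) = 164 + 31 + 69 = 264
e = 264 / (264 + 28) = 264 / 292 = 0.9041

90.4%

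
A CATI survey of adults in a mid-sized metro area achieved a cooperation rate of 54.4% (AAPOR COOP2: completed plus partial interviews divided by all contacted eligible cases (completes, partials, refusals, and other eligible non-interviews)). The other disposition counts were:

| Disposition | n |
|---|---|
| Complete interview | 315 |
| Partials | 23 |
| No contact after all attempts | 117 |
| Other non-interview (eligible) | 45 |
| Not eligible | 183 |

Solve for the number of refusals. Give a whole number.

238

Numerator → 315 + 23 = 338
COOP2 = 338 / D = 0.544
D = 338 / 0.544 = 621.3
Other denominator terms total 383
refusals = 621.3 − 383 ≈ 238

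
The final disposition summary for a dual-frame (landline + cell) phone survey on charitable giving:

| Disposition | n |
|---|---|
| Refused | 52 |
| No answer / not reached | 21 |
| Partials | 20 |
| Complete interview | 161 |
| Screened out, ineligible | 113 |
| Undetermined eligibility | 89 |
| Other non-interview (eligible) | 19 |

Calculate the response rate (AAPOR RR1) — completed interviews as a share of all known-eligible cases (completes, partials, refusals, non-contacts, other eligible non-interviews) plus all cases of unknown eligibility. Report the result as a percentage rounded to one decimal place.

Num: 161
Denominator: 161 + 20 + 52 + 21 + 19 + 89 = 362
RR1 = 161 / 362 = 0.4448

44.5%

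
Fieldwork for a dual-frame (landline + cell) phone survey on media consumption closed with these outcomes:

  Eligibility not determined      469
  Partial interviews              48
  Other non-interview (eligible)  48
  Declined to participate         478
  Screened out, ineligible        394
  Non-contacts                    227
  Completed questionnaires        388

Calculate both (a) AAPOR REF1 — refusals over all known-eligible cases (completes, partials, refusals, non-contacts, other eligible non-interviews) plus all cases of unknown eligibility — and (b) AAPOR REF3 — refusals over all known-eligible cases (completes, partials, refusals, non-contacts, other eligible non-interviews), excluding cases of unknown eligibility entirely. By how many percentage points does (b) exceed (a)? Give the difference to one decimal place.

Numerator = 478
Base = 388 + 48 + 478 + 227 + 48 + 469 = 1658
REF1 = 478 / 1658 = 0.2883
Base = 388 + 48 + 478 + 227 + 48 = 1189
REF3 = 478 / 1189 = 0.4020
Difference = 40.20 − 28.83 = 11.37 percentage points

11.4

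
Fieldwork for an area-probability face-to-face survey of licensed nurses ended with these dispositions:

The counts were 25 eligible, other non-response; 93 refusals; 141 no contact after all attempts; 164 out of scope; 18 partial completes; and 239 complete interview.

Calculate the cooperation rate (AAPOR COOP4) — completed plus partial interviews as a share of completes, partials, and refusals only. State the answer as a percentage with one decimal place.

Top = 239 + 18 = 257
Denominator = 239 + 18 + 93 = 350
COOP4 = 257 / 350 = 0.7343

73.4%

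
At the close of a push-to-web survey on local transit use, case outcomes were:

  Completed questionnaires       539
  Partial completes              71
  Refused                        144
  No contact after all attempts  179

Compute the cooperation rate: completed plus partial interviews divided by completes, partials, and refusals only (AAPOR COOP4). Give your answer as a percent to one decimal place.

80.9%

Numerator = 539 + 71 = 610
Denominator = 539 + 71 + 144 = 754
COOP4 = 610 / 754 = 0.8090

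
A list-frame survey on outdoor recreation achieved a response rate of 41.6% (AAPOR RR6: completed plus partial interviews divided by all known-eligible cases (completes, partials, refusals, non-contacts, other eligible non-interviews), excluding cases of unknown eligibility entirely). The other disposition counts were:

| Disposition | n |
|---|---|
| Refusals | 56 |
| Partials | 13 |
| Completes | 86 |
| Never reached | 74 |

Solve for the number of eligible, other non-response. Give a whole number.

9

Numerator: 86 + 13 = 99
RR6 = 99 / D = 0.416
D = 99 / 0.416 = 238.0
Other denominator terms total 229
eligible, other non-response = 238.0 − 229 ≈ 9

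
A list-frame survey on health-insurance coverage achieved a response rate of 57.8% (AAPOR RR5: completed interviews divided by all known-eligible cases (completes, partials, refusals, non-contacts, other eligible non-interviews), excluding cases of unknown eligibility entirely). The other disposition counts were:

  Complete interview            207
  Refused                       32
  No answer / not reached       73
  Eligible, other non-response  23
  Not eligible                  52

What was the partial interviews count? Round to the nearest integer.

23

RR5 = 207 / D = 0.578
D = 207 / 0.578 = 358.1
Remaining denominator categories sum to 335
partial interviews = 358.1 − 335 ≈ 23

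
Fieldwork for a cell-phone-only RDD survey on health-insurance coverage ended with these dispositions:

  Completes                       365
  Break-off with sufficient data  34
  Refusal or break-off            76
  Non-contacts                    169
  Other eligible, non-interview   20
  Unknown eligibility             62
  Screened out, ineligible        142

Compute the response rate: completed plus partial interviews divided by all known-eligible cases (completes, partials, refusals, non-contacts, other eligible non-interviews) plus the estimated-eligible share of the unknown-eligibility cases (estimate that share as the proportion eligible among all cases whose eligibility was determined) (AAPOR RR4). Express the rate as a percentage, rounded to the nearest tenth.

Top = 365 + 34 = 399
Eligible (known) = 365 + 34 + 76 + 169 + 20 = 664
e = 664 / (664 + 142) = 664 / 806 = 0.8238
Estimated eligible among unknowns = 0.8238 × 62 = 51.08
Denominator = 664 + 51.08 = 715.08
RR4 = 399 / 715.08 = 0.5580

55.8%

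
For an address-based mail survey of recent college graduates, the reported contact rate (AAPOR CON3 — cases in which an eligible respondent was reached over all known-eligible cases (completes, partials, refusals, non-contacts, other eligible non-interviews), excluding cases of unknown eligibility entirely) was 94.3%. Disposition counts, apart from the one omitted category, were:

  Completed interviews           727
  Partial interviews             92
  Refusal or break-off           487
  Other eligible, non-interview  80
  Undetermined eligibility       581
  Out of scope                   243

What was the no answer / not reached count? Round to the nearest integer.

Top = 727 + 92 + 487 + 80 = 1386
CON3 = 1386 / D = 0.943
D = 1386 / 0.943 = 1469.8
Rest of base = 1386
no answer / not reached = 1469.8 − 1386 ≈ 84

84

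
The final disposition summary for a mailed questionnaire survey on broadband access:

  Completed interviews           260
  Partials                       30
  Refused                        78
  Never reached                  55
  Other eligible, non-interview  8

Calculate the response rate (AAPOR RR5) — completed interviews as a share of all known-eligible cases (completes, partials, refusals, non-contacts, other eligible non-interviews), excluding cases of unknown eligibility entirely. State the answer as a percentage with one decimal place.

Top = 260
Denom = 260 + 30 + 78 + 55 + 8 = 431
RR5 = 260 / 431 = 0.6032

60.3%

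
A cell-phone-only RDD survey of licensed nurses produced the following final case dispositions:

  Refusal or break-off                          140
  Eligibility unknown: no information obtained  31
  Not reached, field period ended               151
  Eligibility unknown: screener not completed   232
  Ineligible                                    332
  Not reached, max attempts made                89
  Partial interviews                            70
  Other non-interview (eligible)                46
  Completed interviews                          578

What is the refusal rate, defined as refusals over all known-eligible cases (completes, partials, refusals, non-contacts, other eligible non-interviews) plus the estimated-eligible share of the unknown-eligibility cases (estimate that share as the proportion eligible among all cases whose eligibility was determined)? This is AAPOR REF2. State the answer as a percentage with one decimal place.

No contact after all attempts = 151 + 89 = 240
Eligibility not determined = 232 + 31 = 263
Num = 140
Determined eligible = 578 + 70 + 140 + 240 + 46 = 1074
e = 1074 / (1074 + 332) = 1074 / 1406 = 0.7639
Estimated eligible among unknowns = 0.7639 × 263 = 200.91
Denom = 1074 + 200.91 = 1274.91
REF2 = 140 / 1274.91 = 0.1098

11.0%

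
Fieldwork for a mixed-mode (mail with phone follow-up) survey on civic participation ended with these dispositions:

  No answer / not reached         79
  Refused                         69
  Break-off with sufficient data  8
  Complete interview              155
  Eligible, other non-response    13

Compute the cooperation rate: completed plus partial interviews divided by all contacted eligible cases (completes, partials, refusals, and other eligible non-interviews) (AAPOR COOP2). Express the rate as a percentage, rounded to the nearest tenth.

66.5%

Top → 155 + 8 = 163
Base → 155 + 8 + 69 + 13 = 245
COOP2 = 163 / 245 = 0.6653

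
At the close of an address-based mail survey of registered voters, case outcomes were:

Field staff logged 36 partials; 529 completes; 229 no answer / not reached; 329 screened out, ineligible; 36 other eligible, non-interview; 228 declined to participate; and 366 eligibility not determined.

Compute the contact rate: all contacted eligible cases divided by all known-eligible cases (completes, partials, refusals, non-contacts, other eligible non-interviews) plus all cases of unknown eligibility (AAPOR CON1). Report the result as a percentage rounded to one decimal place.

Top = 529 + 36 + 228 + 36 = 829
Denom = 529 + 36 + 228 + 229 + 36 + 366 = 1424
CON1 = 829 / 1424 = 0.5822

58.2%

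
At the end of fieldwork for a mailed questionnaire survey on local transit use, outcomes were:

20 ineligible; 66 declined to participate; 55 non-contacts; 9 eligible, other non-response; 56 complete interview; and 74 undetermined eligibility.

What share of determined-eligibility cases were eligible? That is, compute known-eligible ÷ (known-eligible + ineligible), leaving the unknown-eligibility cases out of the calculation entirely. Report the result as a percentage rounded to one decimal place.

90.3%

Determined eligible: 56 + 66 + 55 + 9 = 186
e = 186 / (186 + 20) = 186 / 206 = 0.9029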